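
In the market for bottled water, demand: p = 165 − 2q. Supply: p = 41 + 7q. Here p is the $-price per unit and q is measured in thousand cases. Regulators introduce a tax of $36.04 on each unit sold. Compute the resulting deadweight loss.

$72.16 thousand

Competitive equilibrium: 165 − 2q = 41 + 7q → q* = 13.7778, p* = 137.4444.
With the tax, the buyer price exceeds the seller price by 36.04: (165 − 2q) − (41 + 7q) = 36.04 → q' = 9.7733.
Δq = 13.7778 − 9.7733 = 4.0045; the wedge equals the tax, 36.04.
The triangle = ½ × 4.0045 × 36.04 = $72.16 thousand.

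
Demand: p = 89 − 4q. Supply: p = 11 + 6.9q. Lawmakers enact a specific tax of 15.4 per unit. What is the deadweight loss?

Competitive equilibrium: 89 − 4q = 11 + 6.9q → q* = 7.156, p* = 60.3761.
With the tax, the buyer price exceeds the seller price by 15.4: (89 − 4q) − (11 + 6.9q) = 15.4 → q' = 5.7431.
Δq = 7.156 − 5.7431 = 1.4129; the wedge equals the tax, 15.4.
The triangle = ½ × 1.4129 × 15.4 = 10.88.

10.88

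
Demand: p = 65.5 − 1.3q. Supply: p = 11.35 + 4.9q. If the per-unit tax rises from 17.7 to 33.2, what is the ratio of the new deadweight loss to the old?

Competitive equilibrium: 65.5 − 1.3q = 11.35 + 4.9q → q* = 8.7339, p* = 54.146.
For a per-unit tax t: Δq = t/6.2, so DWL = ½·t·(t/6.2) = t²/12.4.
At t = 17.7: DWL = 25.265. At t = 33.2: DWL = 88.890.
Ratio = (33.2/17.7)² = 3.518.

3.518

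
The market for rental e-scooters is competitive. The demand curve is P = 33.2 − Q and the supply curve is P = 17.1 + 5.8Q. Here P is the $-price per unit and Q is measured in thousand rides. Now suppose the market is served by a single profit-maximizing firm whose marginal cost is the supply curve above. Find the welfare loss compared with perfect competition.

$0.31 thousand

Competitive equilibrium: 33.2 − Q = 17.1 + 5.8Q → Q* = 2.3676, P* = 30.8324.
Marginal revenue: MR = 33.2 − 2Q. Set MR = MC: 33.2 − 2Q = 17.1 + 5.8Q → Q_m = 2.0641.
Price P_m = 33.2 − 1·2.0641 = 31.1359; MC(Q_m) = 17.1 + 5.8·2.0641 = 29.0718.
Competitive Q* = 2.3676, so ΔQ = 0.3035; wedge = 31.1359 − 29.0718 = 2.0641.
Welfare loss = ½ × 0.3035 × 2.0641 = $0.31 thousand.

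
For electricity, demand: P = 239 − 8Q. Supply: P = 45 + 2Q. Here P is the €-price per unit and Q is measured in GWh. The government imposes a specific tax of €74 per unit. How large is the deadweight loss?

Competitive equilibrium: 239 − 8Q = 45 + 2Q → Q* = 19.4, P* = 83.8.
With the tax, the buyer price exceeds the seller price by 74: (239 − 8Q) − (45 + 2Q) = 74 → Q' = 12.
ΔQ = 19.4 − 12 = 7.4; the wedge equals the tax, 74.
DWL = ½ × 7.4 × 74 = €273.80.

€273.80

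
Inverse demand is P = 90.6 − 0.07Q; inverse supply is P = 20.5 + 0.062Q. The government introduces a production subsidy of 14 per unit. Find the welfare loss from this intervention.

Competitive equilibrium: 90.6 − 0.07Q = 20.5 + 0.062Q → Q* = 531.0606, P* = 53.4258.
The subsidy lowers effective supply by 14: P = 6.5 + 0.062Q.
New quantity: 90.6 − 0.07Q = 6.5 + 0.062Q → Q' = 637.1212.
Overproduction ΔQ = 637.1212 − 531.0606 = 106.0606; wedge = subsidy = 14.
DWL = ½ × 106.0606 × 14 = 742.42.

742.42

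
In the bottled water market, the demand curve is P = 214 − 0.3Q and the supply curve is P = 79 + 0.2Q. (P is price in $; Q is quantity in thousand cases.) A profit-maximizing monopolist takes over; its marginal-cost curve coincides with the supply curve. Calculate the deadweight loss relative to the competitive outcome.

$2562.89 thousand

Competitive equilibrium: 214 − 0.3Q = 79 + 0.2Q → Q* = 270, P* = 133.
Marginal revenue: MR = 214 − 0.6Q. Set MR = MC: 214 − 0.6Q = 79 + 0.2Q → Q_m = 168.75.
Price P_m = 214 − 0.3·168.75 = 163.375; MC(Q_m) = 79 + 0.2·168.75 = 112.75.
Competitive Q* = 270, so ΔQ = 101.25; wedge = 163.375 − 112.75 = 50.625.
DWL = ½ × 101.25 × 50.625 = $2562.89 thousand.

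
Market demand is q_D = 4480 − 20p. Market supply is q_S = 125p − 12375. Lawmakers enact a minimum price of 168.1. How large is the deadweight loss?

In inverse form: demand p = 224 − 0.05q, supply p = 99 + 0.008q.
Competitive equilibrium: 224 − 0.05q = 99 + 0.008q → q* = 2155.1724, p* = 116.2414.
At the floor p = 168.1, quantity demanded = (224 − 168.1)/0.05 = 1118.
Sellers' marginal cost at q' = 1118: 99 + 0.008·1118 = 107.944.
Δq = 2155.1724 − 1118 = 1037.1724; wedge = 168.1 − 107.944 = 60.156.
The triangle = ½ × 1037.1724 × 60.156 = 31196.07.

31196.07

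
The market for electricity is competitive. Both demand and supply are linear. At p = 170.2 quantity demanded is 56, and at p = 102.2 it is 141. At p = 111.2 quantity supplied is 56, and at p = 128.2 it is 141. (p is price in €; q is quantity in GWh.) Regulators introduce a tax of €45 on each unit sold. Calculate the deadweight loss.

€1012.50

Demand slope = (102.2 − 170.2)/(141 − 56) = −0.8, so p = 215 − 0.8q.
Supply slope = (128.2 − 111.2)/(141 − 56) = 0.2, so p = 100 + 0.2q.
Competitive equilibrium: 215 − 0.8q = 100 + 0.2q → q* = 115, p* = 123.
With the tax, the buyer price exceeds the seller price by 45: (215 − 0.8q) − (100 + 0.2q) = 45 → q' = 70.
Δq = 115 − 70 = 45; the wedge equals the tax, 45.
DWL = ½ × 45 × 45 = €1012.50.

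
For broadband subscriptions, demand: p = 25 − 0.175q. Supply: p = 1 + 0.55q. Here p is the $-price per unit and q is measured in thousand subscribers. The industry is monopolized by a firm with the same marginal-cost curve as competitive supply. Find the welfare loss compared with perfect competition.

$15.02 thousand

Competitive equilibrium: 25 − 0.175q = 1 + 0.55q → q* = 33.1034, p* = 19.2069.
Marginal revenue: MR = 25 − 0.35q. Set MR = MC: 25 − 0.35q = 1 + 0.55q → q_m = 26.6667.
Price p_m = 25 − 0.175·26.6667 = 20.3333; MC(q_m) = 1 + 0.55·26.6667 = 15.6667.
Competitive q* = 33.1034, so Δq = 6.4367; wedge = 20.3333 − 15.6667 = 4.6666.
Welfare loss = ½ × 6.4367 × 4.6666 = $15.02 thousand.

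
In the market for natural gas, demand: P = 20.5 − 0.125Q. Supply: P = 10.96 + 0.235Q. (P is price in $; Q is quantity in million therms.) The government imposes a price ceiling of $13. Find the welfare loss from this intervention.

$57.15 million

Competitive equilibrium: 20.5 − 0.125Q = 10.96 + 0.235Q → Q* = 26.5, P* = 17.1875.
At the ceiling P = 13, quantity supplied = (13 − 10.96)/0.235 = 8.6809.
Willingness to pay at Q' = 8.6809: 20.5 − 0.125·8.6809 = 19.4149.
ΔQ = 26.5 − 8.6809 = 17.8191; wedge = 19.4149 − 13 = 6.4149.
Deadweight loss = ½ × 17.8191 × 6.4149 = $57.15 million.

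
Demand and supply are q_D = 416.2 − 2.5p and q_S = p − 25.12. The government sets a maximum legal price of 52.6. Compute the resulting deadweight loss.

In inverse form: demand p = 166.48 − 0.4q, supply p = 25.12 + q.
Competitive equilibrium: 166.48 − 0.4q = 25.12 + q → q* = 100.9714, p* = 126.0914.
At the ceiling p = 52.6, quantity supplied = (52.6 − 25.12)/1 = 27.48.
Willingness to pay at q' = 27.48: 166.48 − 0.4·27.48 = 155.488.
Δq = 100.9714 − 27.48 = 73.4914; wedge = 155.488 − 52.6 = 102.888.
DWL = ½ × 73.4914 × 102.888 = 3780.69.

3780.69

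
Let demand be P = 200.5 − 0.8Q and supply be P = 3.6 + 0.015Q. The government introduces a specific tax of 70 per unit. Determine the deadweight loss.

3006.13

Competitive equilibrium: 200.5 − 0.8Q = 3.6 + 0.015Q → Q* = 241.59509, P* = 7.22393.
With the tax, the buyer price exceeds the seller price by 70: (200.5 − 0.8Q) − (3.6 + 0.015Q) = 70 → Q' = 155.70552.
ΔQ = 241.59509 − 155.70552 = 85.88957; the wedge equals the tax, 70.
Deadweight loss = ½ × 85.88957 × 70 = 3006.13.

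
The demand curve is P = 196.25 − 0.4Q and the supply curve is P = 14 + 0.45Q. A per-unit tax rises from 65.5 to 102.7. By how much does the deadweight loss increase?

3680.61

Competitive equilibrium: 196.25 − 0.4Q = 14 + 0.45Q → Q* = 214.4118, P* = 110.4853.
For a per-unit tax t: ΔQ = t/0.85, so DWL = ½·t·(t/0.85) = t²/1.7.
At t = 65.5: DWL = 2523.676. At t = 102.7: DWL = 6204.288.
Increase = 6204.288 − 2523.676 = 3680.61.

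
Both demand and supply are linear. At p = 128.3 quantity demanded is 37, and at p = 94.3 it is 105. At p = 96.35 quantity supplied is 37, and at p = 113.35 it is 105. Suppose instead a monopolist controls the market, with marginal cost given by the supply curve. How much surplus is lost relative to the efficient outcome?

380.17

Demand slope = (94.3 − 128.3)/(105 − 37) = −0.5, so p = 146.8 − 0.5q.
Supply slope = (113.35 − 96.35)/(105 − 37) = 0.25, so p = 87.1 + 0.25q.
Competitive equilibrium: 146.8 − 0.5q = 87.1 + 0.25q → q* = 79.6, p* = 107.
Marginal revenue: MR = 146.8 − q. Set MR = MC: 146.8 − q = 87.1 + 0.25q → q_m = 47.76.
Price p_m = 146.8 − 0.5·47.76 = 122.92; MC(q_m) = 87.1 + 0.25·47.76 = 99.04.
Competitive q* = 79.6, so Δq = 31.84; wedge = 122.92 − 99.04 = 23.88.
The triangle = ½ × 31.84 × 23.88 = 380.17.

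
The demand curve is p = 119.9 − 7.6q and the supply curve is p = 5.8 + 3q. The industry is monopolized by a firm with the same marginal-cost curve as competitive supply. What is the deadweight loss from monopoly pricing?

Competitive equilibrium: 119.9 − 7.6q = 5.8 + 3q → q* = 10.76415, p* = 38.09245.
Marginal revenue: MR = 119.9 − 15.2q. Set MR = MC: 119.9 − 15.2q = 5.8 + 3q → q_m = 6.26923.
Price p_m = 119.9 − 7.6·6.26923 = 72.25385; MC(q_m) = 5.8 + 3·6.26923 = 24.60769.
Competitive q* = 10.76415, so Δq = 4.49492; wedge = 72.25385 − 24.60769 = 47.64616.
Welfare loss = ½ × 4.49492 × 47.64616 = 107.08.

107.08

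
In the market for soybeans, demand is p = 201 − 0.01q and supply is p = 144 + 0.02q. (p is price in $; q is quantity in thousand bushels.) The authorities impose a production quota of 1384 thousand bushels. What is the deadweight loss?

Competitive equilibrium: 201 − 0.01q = 144 + 0.02q → q* = 1900, p* = 182.
At q = 1384: demand price = 201 − 0.01·1384 = 187.16; supply price = 144 + 0.02·1384 = 171.68.
Δq = 1900 − 1384 = 516; wedge = 187.16 − 171.68 = 15.48.
The triangle = ½ × 516 × 15.48 = $3993.84 thousand.

$3993.84 thousand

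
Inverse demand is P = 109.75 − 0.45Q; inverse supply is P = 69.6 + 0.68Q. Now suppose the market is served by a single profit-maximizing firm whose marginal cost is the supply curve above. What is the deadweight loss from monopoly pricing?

57.86

Competitive equilibrium: 109.75 − 0.45Q = 69.6 + 0.68Q → Q* = 35.531, P* = 93.7611.
Marginal revenue: MR = 109.75 − 0.9Q. Set MR = MC: 109.75 − 0.9Q = 69.6 + 0.68Q → Q_m = 25.4114.
Price P_m = 109.75 − 0.45·25.4114 = 98.3149; MC(Q_m) = 69.6 + 0.68·25.4114 = 86.8798.
Competitive Q* = 35.531, so ΔQ = 10.1196; wedge = 98.3149 − 86.8798 = 11.4351.
Welfare loss = ½ × 10.1196 × 11.4351 = 57.86.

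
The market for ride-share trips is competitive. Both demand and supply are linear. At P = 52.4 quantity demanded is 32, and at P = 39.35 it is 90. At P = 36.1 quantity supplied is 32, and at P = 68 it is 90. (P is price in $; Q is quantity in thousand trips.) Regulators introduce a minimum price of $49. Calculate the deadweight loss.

$13.59 thousand

Demand slope = (39.35 − 52.4)/(90 − 32) = −0.225, so P = 59.6 − 0.225Q.
Supply slope = (68 − 36.1)/(90 − 32) = 0.55, so P = 18.5 + 0.55Q.
Competitive equilibrium: 59.6 − 0.225Q = 18.5 + 0.55Q → Q* = 53.0323, P* = 47.6677.
At the floor P = 49, quantity demanded = (59.6 − 49)/0.225 = 47.1111.
Sellers' marginal cost at Q' = 47.1111: 18.5 + 0.55·47.1111 = 44.4111.
ΔQ = 53.0323 − 47.1111 = 5.9212; wedge = 49 − 44.4111 = 4.5889.
DWL = ½ × 5.9212 × 4.5889 = $13.59 thousand.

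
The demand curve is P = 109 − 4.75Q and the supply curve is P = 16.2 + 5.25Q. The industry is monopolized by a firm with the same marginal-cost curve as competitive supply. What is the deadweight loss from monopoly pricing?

44.65

Competitive equilibrium: 109 − 4.75Q = 16.2 + 5.25Q → Q* = 9.28, P* = 64.92.
Marginal revenue: MR = 109 − 9.5Q. Set MR = MC: 109 − 9.5Q = 16.2 + 5.25Q → Q_m = 6.29153.
Price P_m = 109 − 4.75·6.29153 = 79.11523; MC(Q_m) = 16.2 + 5.25·6.29153 = 49.23053.
Competitive Q* = 9.28, so ΔQ = 2.98847; wedge = 79.11523 − 49.23053 = 29.8847.
Welfare loss = ½ × 2.98847 × 29.8847 = 44.65.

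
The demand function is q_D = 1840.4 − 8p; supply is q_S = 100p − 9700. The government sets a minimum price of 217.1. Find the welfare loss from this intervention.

In inverse form: demand p = 230.05 − 0.125q, supply p = 97 + 0.01q.
Competitive equilibrium: 230.05 − 0.125q = 97 + 0.01q → q* = 985.5556, p* = 106.8556.
At the floor p = 217.1, quantity demanded = (230.05 − 217.1)/0.125 = 103.6.
Sellers' marginal cost at q' = 103.6: 97 + 0.01·103.6 = 98.036.
Δq = 985.5556 − 103.6 = 881.9556; wedge = 217.1 − 98.036 = 119.064.
Welfare loss = ½ × 881.9556 × 119.064 = 52504.58.

52504.58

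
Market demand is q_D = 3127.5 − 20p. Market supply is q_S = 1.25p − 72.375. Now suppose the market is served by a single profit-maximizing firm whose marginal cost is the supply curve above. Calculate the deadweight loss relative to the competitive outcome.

17.61

In inverse form: demand p = 156.375 − 0.05q, supply p = 57.9 + 0.8q.
Competitive equilibrium: 156.375 − 0.05q = 57.9 + 0.8q → q* = 115.8529, p* = 150.5824.
Marginal revenue: MR = 156.375 − 0.1q. Set MR = MC: 156.375 − 0.1q = 57.9 + 0.8q → q_m = 109.4167.
Price p_m = 156.375 − 0.05·109.4167 = 150.9042; MC(q_m) = 57.9 + 0.8·109.4167 = 145.4334.
Competitive q* = 115.8529, so Δq = 6.4362; wedge = 150.9042 − 145.4334 = 5.4708.
Welfare loss = ½ × 6.4362 × 5.4708 = 17.61.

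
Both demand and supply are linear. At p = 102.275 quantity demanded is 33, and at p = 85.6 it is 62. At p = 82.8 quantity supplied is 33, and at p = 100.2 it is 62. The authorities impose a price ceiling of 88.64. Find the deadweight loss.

27.50

Demand slope = (85.6 − 102.275)/(62 − 33) = −0.575, so p = 121.25 − 0.575q.
Supply slope = (100.2 − 82.8)/(62 − 33) = 0.6, so p = 63 + 0.6q.
Competitive equilibrium: 121.25 − 0.575q = 63 + 0.6q → q* = 49.5745, p* = 92.7447.
At the ceiling p = 88.64, quantity supplied = (88.64 − 63)/0.6 = 42.7333.
Willingness to pay at q' = 42.7333: 121.25 − 0.575·42.7333 = 96.6784.
Δq = 49.5745 − 42.7333 = 6.8412; wedge = 96.6784 − 88.64 = 8.0384.
DWL = ½ × 6.8412 × 8.0384 = 27.50.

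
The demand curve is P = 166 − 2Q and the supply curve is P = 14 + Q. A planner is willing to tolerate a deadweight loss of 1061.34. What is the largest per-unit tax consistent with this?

Competitive equilibrium: 166 − 2Q = 14 + Q → Q* = 50.6667, P* = 64.6667.
A tax t gives ΔQ = t/3 and wedge t, so DWL = t²/6.
t²/6 = 1061.34 → t² = 6368.04 → t = 79.8.

79.8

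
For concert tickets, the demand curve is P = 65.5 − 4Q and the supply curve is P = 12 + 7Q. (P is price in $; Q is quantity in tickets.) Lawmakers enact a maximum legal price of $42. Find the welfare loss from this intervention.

$1.84

Competitive equilibrium: 65.5 − 4Q = 12 + 7Q → Q* = 4.8636, P* = 46.0455.
At the ceiling P = 42, quantity supplied = (42 − 12)/7 = 4.2857.
Willingness to pay at Q' = 4.2857: 65.5 − 4·4.2857 = 48.3572.
ΔQ = 4.8636 − 4.2857 = 0.5779; wedge = 48.3572 − 42 = 6.3572.
The triangle = ½ × 0.5779 × 6.3572 = $1.84.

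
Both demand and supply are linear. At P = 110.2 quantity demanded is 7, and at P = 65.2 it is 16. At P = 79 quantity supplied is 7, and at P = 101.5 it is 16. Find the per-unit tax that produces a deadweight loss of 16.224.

Demand slope = (65.2 − 110.2)/(16 − 7) = −5, so P = 145.2 − 5Q.
Supply slope = (101.5 − 79)/(16 − 7) = 2.5, so P = 61.5 + 2.5Q.
Competitive equilibrium: 145.2 − 5Q = 61.5 + 2.5Q → Q* = 11.16, P* = 89.4.
A tax t gives ΔQ = t/7.5 and wedge t, so DWL = t²/15.
t²/15 = 16.224 → t² = 243.36 → t = 15.6.

15.6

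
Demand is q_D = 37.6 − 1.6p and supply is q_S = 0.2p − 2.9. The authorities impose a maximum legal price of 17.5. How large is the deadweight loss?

2.81

In inverse form: demand p = 23.5 − 0.625q, supply p = 14.5 + 5q.
Competitive equilibrium: 23.5 − 0.625q = 14.5 + 5q → q* = 1.6, p* = 22.5.
At the ceiling p = 17.5, quantity supplied = (17.5 − 14.5)/5 = 0.6.
Willingness to pay at q' = 0.6: 23.5 − 0.625·0.6 = 23.125.
Δq = 1.6 − 0.6 = 1; wedge = 23.125 − 17.5 = 5.625.
The triangle = ½ × 1 × 5.625 = 2.81.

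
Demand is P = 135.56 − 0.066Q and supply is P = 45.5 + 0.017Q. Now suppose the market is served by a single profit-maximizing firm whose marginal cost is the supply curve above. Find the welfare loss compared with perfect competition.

Competitive equilibrium: 135.56 − 0.066Q = 45.5 + 0.017Q → Q* = 1085.06024, P* = 63.94602.
Marginal revenue: MR = 135.56 − 0.132Q. Set MR = MC: 135.56 − 0.132Q = 45.5 + 0.017Q → Q_m = 604.42953.
Price P_m = 135.56 − 0.066·604.42953 = 95.66765; MC(Q_m) = 45.5 + 0.017·604.42953 = 55.7753.
Competitive Q* = 1085.06024, so ΔQ = 480.63071; wedge = 95.66765 − 55.7753 = 39.89235.
DWL = ½ × 480.63071 × 39.89235 = 9586.74.

9586.74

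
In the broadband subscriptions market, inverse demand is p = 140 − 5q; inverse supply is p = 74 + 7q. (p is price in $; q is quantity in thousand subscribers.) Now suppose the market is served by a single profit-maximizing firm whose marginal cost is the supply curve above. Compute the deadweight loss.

$15.70 thousand

Competitive equilibrium: 140 − 5q = 74 + 7q → q* = 5.5, p* = 112.5.
Marginal revenue: MR = 140 − 10q. Set MR = MC: 140 − 10q = 74 + 7q → q_m = 3.8824.
Price p_m = 140 − 5·3.8824 = 120.588; MC(q_m) = 74 + 7·3.8824 = 101.1768.
Competitive q* = 5.5, so Δq = 1.6176; wedge = 120.588 − 101.1768 = 19.4112.
The triangle = ½ × 1.6176 × 19.4112 = $15.70 thousand.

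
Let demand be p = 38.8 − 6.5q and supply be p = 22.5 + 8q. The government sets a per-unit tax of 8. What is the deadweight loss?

2.21

Competitive equilibrium: 38.8 − 6.5q = 22.5 + 8q → q* = 1.1241, p* = 31.4931.
With the tax, the buyer price exceeds the seller price by 8: (38.8 − 6.5q) − (22.5 + 8q) = 8 → q' = 0.5724.
Δq = 1.1241 − 0.5724 = 0.5517; the wedge equals the tax, 8.
Welfare loss = ½ × 0.5517 × 8 = 2.21.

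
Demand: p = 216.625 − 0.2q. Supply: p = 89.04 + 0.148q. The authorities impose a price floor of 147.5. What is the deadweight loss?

76.72

Competitive equilibrium: 216.625 − 0.2q = 89.04 + 0.148q → q* = 366.6236, p* = 143.3003.
At the floor p = 147.5, quantity demanded = (216.625 − 147.5)/0.2 = 345.625.
Sellers' marginal cost at q' = 345.625: 89.04 + 0.148·345.625 = 140.1925.
Δq = 366.6236 − 345.625 = 20.9986; wedge = 147.5 − 140.1925 = 7.3075.
Welfare loss = ½ × 20.9986 × 7.3075 = 76.72.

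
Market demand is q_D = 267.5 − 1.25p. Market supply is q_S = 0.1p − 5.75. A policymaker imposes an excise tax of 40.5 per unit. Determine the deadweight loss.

75.94

In inverse form: demand p = 214 − 0.8q, supply p = 57.5 + 10q.
Competitive equilibrium: 214 − 0.8q = 57.5 + 10q → q* = 14.4907, p* = 202.4074.
With the tax, the buyer price exceeds the seller price by 40.5: (214 − 0.8q) − (57.5 + 10q) = 40.5 → q' = 10.7407.
Δq = 14.4907 − 10.7407 = 3.75; the wedge equals the tax, 40.5.
Deadweight loss = ½ × 3.75 × 40.5 = 75.94.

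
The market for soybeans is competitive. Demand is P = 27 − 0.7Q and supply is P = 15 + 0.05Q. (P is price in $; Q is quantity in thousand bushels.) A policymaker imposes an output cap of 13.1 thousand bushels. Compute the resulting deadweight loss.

Competitive equilibrium: 27 − 0.7Q = 15 + 0.05Q → Q* = 16, P* = 15.8.
At Q = 13.1: demand price = 27 − 0.7·13.1 = 17.83; supply price = 15 + 0.05·13.1 = 15.655.
ΔQ = 16 − 13.1 = 2.9; wedge = 17.83 − 15.655 = 2.175.
Welfare loss = ½ × 2.9 × 2.175 = $3.15 thousand.

$3.15 thousand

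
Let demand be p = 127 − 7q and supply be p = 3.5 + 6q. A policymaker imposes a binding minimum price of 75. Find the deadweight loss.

Competitive equilibrium: 127 − 7q = 3.5 + 6q → q* = 9.5, p* = 60.5.
At the floor p = 75, quantity demanded = (127 − 75)/7 = 7.4286.
Sellers' marginal cost at q' = 7.4286: 3.5 + 6·7.4286 = 48.0716.
Δq = 9.5 − 7.4286 = 2.0714; wedge = 75 − 48.0716 = 26.9284.
The triangle = ½ × 2.0714 × 26.9284 = 27.89.

27.89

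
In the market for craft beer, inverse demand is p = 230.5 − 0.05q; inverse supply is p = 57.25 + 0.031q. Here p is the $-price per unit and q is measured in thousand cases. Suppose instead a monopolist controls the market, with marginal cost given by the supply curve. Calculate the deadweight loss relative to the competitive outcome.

$26991.62 thousand

Competitive equilibrium: 230.5 − 0.05q = 57.25 + 0.031q → q* = 2138.88889, p* = 123.55556.
Marginal revenue: MR = 230.5 − 0.1q. Set MR = MC: 230.5 − 0.1q = 57.25 + 0.031q → q_m = 1322.51908.
Price p_m = 230.5 − 0.05·1322.51908 = 164.37405; MC(q_m) = 57.25 + 0.031·1322.51908 = 98.24809.
Competitive q* = 2138.88889, so Δq = 816.36981; wedge = 164.37405 − 98.24809 = 66.12596.
Welfare loss = ½ × 816.36981 × 66.12596 = $26991.62 thousand.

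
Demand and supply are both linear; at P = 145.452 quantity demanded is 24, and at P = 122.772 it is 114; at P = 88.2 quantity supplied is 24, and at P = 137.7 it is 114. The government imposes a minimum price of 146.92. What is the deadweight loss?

2390.63

Demand slope = (122.772 − 145.452)/(114 − 24) = −0.252, so P = 151.5 − 0.252Q.
Supply slope = (137.7 − 88.2)/(114 − 24) = 0.55, so P = 75 + 0.55Q.
Competitive equilibrium: 151.5 − 0.252Q = 75 + 0.55Q → Q* = 95.3865, P* = 127.4626.
At the floor P = 146.92, quantity demanded = (151.5 − 146.92)/0.252 = 18.1746.
Sellers' marginal cost at Q' = 18.1746: 75 + 0.55·18.1746 = 84.996.
ΔQ = 95.3865 − 18.1746 = 77.2119; wedge = 146.92 − 84.996 = 61.924.
Deadweight loss = ½ × 77.2119 × 61.924 = 2390.63.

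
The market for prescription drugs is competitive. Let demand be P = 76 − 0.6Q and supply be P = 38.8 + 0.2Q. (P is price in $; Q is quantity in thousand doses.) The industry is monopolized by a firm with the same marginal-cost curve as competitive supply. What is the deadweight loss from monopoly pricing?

Competitive equilibrium: 76 − 0.6Q = 38.8 + 0.2Q → Q* = 46.5, P* = 48.1.
Marginal revenue: MR = 76 − 1.2Q. Set MR = MC: 76 − 1.2Q = 38.8 + 0.2Q → Q_m = 26.5714.
Price P_m = 76 − 0.6·26.5714 = 60.0572; MC(Q_m) = 38.8 + 0.2·26.5714 = 44.1143.
Competitive Q* = 46.5, so ΔQ = 19.9286; wedge = 60.0572 − 44.1143 = 15.9429.
The triangle = ½ × 19.9286 × 15.9429 = $158.86 thousand.

$158.86 thousand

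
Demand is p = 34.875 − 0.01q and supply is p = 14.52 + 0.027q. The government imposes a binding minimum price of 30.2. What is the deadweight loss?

Competitive equilibrium: 34.875 − 0.01q = 14.52 + 0.027q → q* = 550.1351, p* = 29.3736.
At the floor p = 30.2, quantity demanded = (34.875 − 30.2)/0.01 = 467.5.
Sellers' marginal cost at q' = 467.5: 14.52 + 0.027·467.5 = 27.1425.
Δq = 550.1351 − 467.5 = 82.6351; wedge = 30.2 − 27.1425 = 3.0575.
The triangle = ½ × 82.6351 × 3.0575 = 126.33.

126.33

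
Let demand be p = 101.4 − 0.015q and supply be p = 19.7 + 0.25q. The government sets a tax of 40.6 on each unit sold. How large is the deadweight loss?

3110.11

Competitive equilibrium: 101.4 − 0.015q = 19.7 + 0.25q → q* = 308.3019, p* = 96.7755.
With the tax, the buyer price exceeds the seller price by 40.6: (101.4 − 0.015q) − (19.7 + 0.25q) = 40.6 → q' = 155.0943.
Δq = 308.3019 − 155.0943 = 153.2076; the wedge equals the tax, 40.6.
Deadweight loss = ½ × 153.2076 × 40.6 = 3110.11.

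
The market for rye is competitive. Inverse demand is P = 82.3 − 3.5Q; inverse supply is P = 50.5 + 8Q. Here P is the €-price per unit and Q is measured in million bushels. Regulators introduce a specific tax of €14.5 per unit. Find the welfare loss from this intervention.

Competitive equilibrium: 82.3 − 3.5Q = 50.5 + 8Q → Q* = 2.7652, P* = 72.6217.
With the tax, the buyer price exceeds the seller price by 14.5: (82.3 − 3.5Q) − (50.5 + 8Q) = 14.5 → Q' = 1.5043.
ΔQ = 2.7652 − 1.5043 = 1.2609; the wedge equals the tax, 14.5.
Welfare loss = ½ × 1.2609 × 14.5 = €9.14 million.

€9.14 million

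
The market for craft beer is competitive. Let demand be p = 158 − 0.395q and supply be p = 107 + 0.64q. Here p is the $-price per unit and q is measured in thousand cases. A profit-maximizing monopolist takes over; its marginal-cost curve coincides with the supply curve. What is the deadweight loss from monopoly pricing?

Competitive equilibrium: 158 − 0.395q = 107 + 0.64q → q* = 49.2754, p* = 138.5362.
Marginal revenue: MR = 158 − 0.79q. Set MR = MC: 158 − 0.79q = 107 + 0.64q → q_m = 35.6643.
Price p_m = 158 − 0.395·35.6643 = 143.9126; MC(q_m) = 107 + 0.64·35.6643 = 129.8252.
Competitive q* = 49.2754, so Δq = 13.6111; wedge = 143.9126 − 129.8252 = 14.0874.
DWL = ½ × 13.6111 × 14.0874 = $95.87 thousand.

$95.87 thousand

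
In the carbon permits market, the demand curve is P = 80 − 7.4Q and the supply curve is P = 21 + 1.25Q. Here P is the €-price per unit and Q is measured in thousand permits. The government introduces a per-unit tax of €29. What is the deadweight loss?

€48.61 thousand

Competitive equilibrium: 80 − 7.4Q = 21 + 1.25Q → Q* = 6.8208, P* = 29.526.
With the tax, the buyer price exceeds the seller price by 29: (80 − 7.4Q) − (21 + 1.25Q) = 29 → Q' = 3.4682.
ΔQ = 6.8208 − 3.4682 = 3.3526; the wedge equals the tax, 29.
Welfare loss = ½ × 3.3526 × 29 = €48.61 thousand.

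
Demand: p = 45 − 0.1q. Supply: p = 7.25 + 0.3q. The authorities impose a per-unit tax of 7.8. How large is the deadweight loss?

Competitive equilibrium: 45 − 0.1q = 7.25 + 0.3q → q* = 94.375, p* = 35.5625.
With the tax, the buyer price exceeds the seller price by 7.8: (45 − 0.1q) − (7.25 + 0.3q) = 7.8 → q' = 74.875.
Δq = 94.375 − 74.875 = 19.5; the wedge equals the tax, 7.8.
The triangle = ½ × 19.5 × 7.8 = 76.05.

76.05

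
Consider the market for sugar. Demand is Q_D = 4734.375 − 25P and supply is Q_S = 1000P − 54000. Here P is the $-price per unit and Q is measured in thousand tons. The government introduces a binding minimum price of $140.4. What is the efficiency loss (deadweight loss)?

$88474.23 thousand

In inverse form: demand P = 189.375 − 0.04Q, supply P = 54 + 0.001Q.
Competitive equilibrium: 189.375 − 0.04Q = 54 + 0.001Q → Q* = 3301.82927, P* = 57.30183.
At the floor P = 140.4, quantity demanded = (189.375 − 140.4)/0.04 = 1224.375.
Sellers' marginal cost at Q' = 1224.375: 54 + 0.001·1224.375 = 55.22438.
ΔQ = 3301.82927 − 1224.375 = 2077.45427; wedge = 140.4 − 55.22438 = 85.17562.
The triangle = ½ × 2077.45427 × 85.17562 = $88474.23 thousand.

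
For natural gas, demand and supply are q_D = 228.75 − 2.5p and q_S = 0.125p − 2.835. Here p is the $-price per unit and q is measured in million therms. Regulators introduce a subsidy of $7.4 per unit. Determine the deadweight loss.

$3.26 million

In inverse form: demand p = 91.5 − 0.4q, supply p = 22.68 + 8q.
Competitive equilibrium: 91.5 − 0.4q = 22.68 + 8q → q* = 8.1929, p* = 88.2229.
The subsidy lowers effective supply by 7.4: p = 15.28 + 8q.
New quantity: 91.5 − 0.4q = 15.28 + 8q → q' = 9.0738.
Overproduction Δq = 9.0738 − 8.1929 = 0.8809; wedge = subsidy = 7.4.
DWL = ½ × 0.8809 × 7.4 = $3.26 million.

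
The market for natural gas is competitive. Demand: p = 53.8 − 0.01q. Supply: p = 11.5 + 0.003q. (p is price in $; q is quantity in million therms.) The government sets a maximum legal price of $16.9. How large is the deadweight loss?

$13738.85 million

Competitive equilibrium: 53.8 − 0.01q = 11.5 + 0.003q → q* = 3253.8462, p* = 21.2615.
At the ceiling p = 16.9, quantity supplied = (16.9 − 11.5)/0.003 = 1800.
Willingness to pay at q' = 1800: 53.8 − 0.01·1800 = 35.8.
Δq = 3253.8462 − 1800 = 1453.8462; wedge = 35.8 − 16.9 = 18.9.
Welfare loss = ½ × 1453.8462 × 18.9 = $13738.85 million.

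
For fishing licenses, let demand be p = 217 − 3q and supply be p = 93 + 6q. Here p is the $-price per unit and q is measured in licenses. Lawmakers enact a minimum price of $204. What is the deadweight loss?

Competitive equilibrium: 217 − 3q = 93 + 6q → q* = 13.7778, p* = 175.6667.
At the floor p = 204, quantity demanded = (217 − 204)/3 = 4.3333.
Sellers' marginal cost at q' = 4.3333: 93 + 6·4.3333 = 118.9998.
Δq = 13.7778 − 4.3333 = 9.4445; wedge = 204 − 118.9998 = 85.0002.
Welfare loss = ½ × 9.4445 × 85.0002 = $401.39.

$401.39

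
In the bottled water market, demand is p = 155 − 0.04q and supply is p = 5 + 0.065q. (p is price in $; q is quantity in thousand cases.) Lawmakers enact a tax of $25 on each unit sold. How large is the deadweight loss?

Competitive equilibrium: 155 − 0.04q = 5 + 0.065q → q* = 1428.5714, p* = 97.8571.
With the tax, the buyer price exceeds the seller price by 25: (155 − 0.04q) − (5 + 0.065q) = 25 → q' = 1190.4762.
Δq = 1428.5714 − 1190.4762 = 238.0952; the wedge equals the tax, 25.
Deadweight loss = ½ × 238.0952 × 25 = $2976.19 thousand.

$2976.19 thousand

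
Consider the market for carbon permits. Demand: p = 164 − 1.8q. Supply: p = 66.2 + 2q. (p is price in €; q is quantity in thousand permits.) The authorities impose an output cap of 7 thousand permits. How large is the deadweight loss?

Competitive equilibrium: 164 − 1.8q = 66.2 + 2q → q* = 25.7368, p* = 117.6737.
At q = 7: demand price = 164 − 1.8·7 = 151.4; supply price = 66.2 + 2·7 = 80.2.
Δq = 25.7368 − 7 = 18.7368; wedge = 151.4 − 80.2 = 71.2.
DWL = ½ × 18.7368 × 71.2 = €667.03 thousand.

€667.03 thousand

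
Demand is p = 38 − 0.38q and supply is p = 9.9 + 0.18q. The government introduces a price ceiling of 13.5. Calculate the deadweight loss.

255.01

Competitive equilibrium: 38 − 0.38q = 9.9 + 0.18q → q* = 50.1786, p* = 18.9321.
At the ceiling p = 13.5, quantity supplied = (13.5 − 9.9)/0.18 = 20.
Willingness to pay at q' = 20: 38 − 0.38·20 = 30.4.
Δq = 50.1786 − 20 = 30.1786; wedge = 30.4 − 13.5 = 16.9.
The triangle = ½ × 30.1786 × 16.9 = 255.01.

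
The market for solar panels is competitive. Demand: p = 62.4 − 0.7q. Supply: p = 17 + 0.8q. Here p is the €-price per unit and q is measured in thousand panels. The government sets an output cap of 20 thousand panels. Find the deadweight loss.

Competitive equilibrium: 62.4 − 0.7q = 17 + 0.8q → q* = 30.2667, p* = 41.2133.
At q = 20: demand price = 62.4 − 0.7·20 = 48.4; supply price = 17 + 0.8·20 = 33.
Δq = 30.2667 − 20 = 10.2667; wedge = 48.4 − 33 = 15.4.
DWL = ½ × 10.2667 × 15.4 = €79.05 thousand.

€79.05 thousand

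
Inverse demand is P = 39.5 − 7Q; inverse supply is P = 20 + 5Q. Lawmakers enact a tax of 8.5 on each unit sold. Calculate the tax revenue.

7.79

Competitive equilibrium: 39.5 − 7Q = 20 + 5Q → Q* = 1.625, P* = 28.125.
With the tax, the buyer price exceeds the seller price by 8.5: (39.5 − 7Q) − (20 + 5Q) = 8.5 → Q' = 0.9167.
Tax revenue = 8.5 × 0.9167 = 7.79.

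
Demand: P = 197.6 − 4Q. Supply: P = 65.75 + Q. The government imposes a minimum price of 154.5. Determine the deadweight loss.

608.01

Competitive equilibrium: 197.6 − 4Q = 65.75 + Q → Q* = 26.37, P* = 92.12.
At the floor P = 154.5, quantity demanded = (197.6 − 154.5)/4 = 10.775.
Sellers' marginal cost at Q' = 10.775: 65.75 + 1·10.775 = 76.525.
ΔQ = 26.37 − 10.775 = 15.595; wedge = 154.5 − 76.525 = 77.975.
Deadweight loss = ½ × 15.595 × 77.975 = 608.01.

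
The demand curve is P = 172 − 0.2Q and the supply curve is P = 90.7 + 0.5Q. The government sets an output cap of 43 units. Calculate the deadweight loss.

1872.46

Competitive equilibrium: 172 − 0.2Q = 90.7 + 0.5Q → Q* = 116.1429, P* = 148.7714.
At Q = 43: demand price = 172 − 0.2·43 = 163.4; supply price = 90.7 + 0.5·43 = 112.2.
ΔQ = 116.1429 − 43 = 73.1429; wedge = 163.4 − 112.2 = 51.2.
DWL = ½ × 73.1429 × 51.2 = 1872.46.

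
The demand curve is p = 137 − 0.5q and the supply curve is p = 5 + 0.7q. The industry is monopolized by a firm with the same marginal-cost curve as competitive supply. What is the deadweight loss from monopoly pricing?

628.03

Competitive equilibrium: 137 − 0.5q = 5 + 0.7q → q* = 110, p* = 82.
Marginal revenue: MR = 137 − q. Set MR = MC: 137 − q = 5 + 0.7q → q_m = 77.6471.
Price p_m = 137 − 0.5·77.6471 = 98.1765; MC(q_m) = 5 + 0.7·77.6471 = 59.353.
Competitive q* = 110, so Δq = 32.3529; wedge = 98.1765 − 59.353 = 38.8235.
The triangle = ½ × 32.3529 × 38.8235 = 628.03.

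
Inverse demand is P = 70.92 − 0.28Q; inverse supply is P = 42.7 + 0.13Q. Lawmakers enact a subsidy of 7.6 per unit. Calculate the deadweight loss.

70.44

Competitive equilibrium: 70.92 − 0.28Q = 42.7 + 0.13Q → Q* = 68.8293, P* = 51.6478.
The subsidy lowers effective supply by 7.6: P = 35.1 + 0.13Q.
New quantity: 70.92 − 0.28Q = 35.1 + 0.13Q → Q' = 87.3659.
Overproduction ΔQ = 87.3659 − 68.8293 = 18.5366; wedge = subsidy = 7.6.
Welfare loss = ½ × 18.5366 × 7.6 = 70.44.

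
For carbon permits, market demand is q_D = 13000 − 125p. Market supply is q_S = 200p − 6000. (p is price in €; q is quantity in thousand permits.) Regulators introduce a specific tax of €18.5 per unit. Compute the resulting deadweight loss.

In inverse form: demand p = 104 − 0.008q, supply p = 30 + 0.005q.
Competitive equilibrium: 104 − 0.008q = 30 + 0.005q → q* = 5692.3077, p* = 58.4615.
With the tax, the buyer price exceeds the seller price by 18.5: (104 − 0.008q) − (30 + 0.005q) = 18.5 → q' = 4269.2308.
Δq = 5692.3077 − 4269.2308 = 1423.0769; the wedge equals the tax, 18.5.
Welfare loss = ½ × 1423.0769 × 18.5 = €13163.46 thousand.

€13163.46 thousand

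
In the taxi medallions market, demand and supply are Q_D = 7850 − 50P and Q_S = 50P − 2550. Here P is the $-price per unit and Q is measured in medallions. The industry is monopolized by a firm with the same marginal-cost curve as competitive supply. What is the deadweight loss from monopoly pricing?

In inverse form: demand P = 157 − 0.02Q, supply P = 51 + 0.02Q.
Competitive equilibrium: 157 − 0.02Q = 51 + 0.02Q → Q* = 2650, P* = 104.
Marginal revenue: MR = 157 − 0.04Q. Set MR = MC: 157 − 0.04Q = 51 + 0.02Q → Q_m = 1766.66667.
Price P_m = 157 − 0.02·1766.66667 = 121.66667; MC(Q_m) = 51 + 0.02·1766.66667 = 86.33333.
Competitive Q* = 2650, so ΔQ = 883.33333; wedge = 121.66667 − 86.33333 = 35.33334.
DWL = ½ × 883.33333 × 35.33334 = $15605.56.

$15605.56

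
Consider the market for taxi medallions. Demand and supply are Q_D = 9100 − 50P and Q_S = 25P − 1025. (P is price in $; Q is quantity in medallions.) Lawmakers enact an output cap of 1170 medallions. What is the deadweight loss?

$41772

In inverse form: demand P = 182 − 0.02Q, supply P = 41 + 0.04Q.
Competitive equilibrium: 182 − 0.02Q = 41 + 0.04Q → Q* = 2350, P* = 135.
At Q = 1170: demand price = 182 − 0.02·1170 = 158.6; supply price = 41 + 0.04·1170 = 87.8.
ΔQ = 2350 − 1170 = 1180; wedge = 158.6 − 87.8 = 70.8.
DWL = ½ × 1180 × 70.8 = $41772.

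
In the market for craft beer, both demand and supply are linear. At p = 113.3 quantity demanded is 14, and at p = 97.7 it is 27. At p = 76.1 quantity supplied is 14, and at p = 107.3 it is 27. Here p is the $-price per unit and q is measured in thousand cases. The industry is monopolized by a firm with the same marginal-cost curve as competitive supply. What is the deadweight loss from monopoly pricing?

$66.61 thousand

Demand slope = (97.7 − 113.3)/(27 − 14) = −1.2, so p = 130.1 − 1.2q.
Supply slope = (107.3 − 76.1)/(27 − 14) = 2.4, so p = 42.5 + 2.4q.
Competitive equilibrium: 130.1 − 1.2q = 42.5 + 2.4q → q* = 24.3333, p* = 100.9.
Marginal revenue: MR = 130.1 − 2.4q. Set MR = MC: 130.1 − 2.4q = 42.5 + 2.4q → q_m = 18.25.
Price p_m = 130.1 − 1.2·18.25 = 108.2; MC(q_m) = 42.5 + 2.4·18.25 = 86.3.
Competitive q* = 24.3333, so Δq = 6.0833; wedge = 108.2 − 86.3 = 21.9.
DWL = ½ × 6.0833 × 21.9 = $66.61 thousand.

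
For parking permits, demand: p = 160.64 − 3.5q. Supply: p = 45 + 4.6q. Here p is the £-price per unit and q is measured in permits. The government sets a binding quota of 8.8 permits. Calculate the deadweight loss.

£121.47

Competitive equilibrium: 160.64 − 3.5q = 45 + 4.6q → q* = 14.2765, p* = 110.6721.
At q = 8.8: demand price = 160.64 − 3.5·8.8 = 129.84; supply price = 45 + 4.6·8.8 = 85.48.
Δq = 14.2765 − 8.8 = 5.4765; wedge = 129.84 − 85.48 = 44.36.
The triangle = ½ × 5.4765 × 44.36 = £121.47.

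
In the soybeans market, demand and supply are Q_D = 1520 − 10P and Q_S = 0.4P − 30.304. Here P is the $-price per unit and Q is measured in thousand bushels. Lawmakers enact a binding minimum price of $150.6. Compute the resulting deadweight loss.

$305.24 thousand

In inverse form: demand P = 152 − 0.1Q, supply P = 75.76 + 2.5Q.
Competitive equilibrium: 152 − 0.1Q = 75.76 + 2.5Q → Q* = 29.3231, P* = 149.0677.
At the floor P = 150.6, quantity demanded = (152 − 150.6)/0.1 = 14.
Sellers' marginal cost at Q' = 14: 75.76 + 2.5·14 = 110.76.
ΔQ = 29.3231 − 14 = 15.3231; wedge = 150.6 − 110.76 = 39.84.
DWL = ½ × 15.3231 × 39.84 = $305.24 thousand.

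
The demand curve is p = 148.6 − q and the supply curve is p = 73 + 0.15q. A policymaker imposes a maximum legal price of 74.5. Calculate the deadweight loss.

1786.44

Competitive equilibrium: 148.6 − q = 73 + 0.15q → q* = 65.7391, p* = 82.8609.
At the ceiling p = 74.5, quantity supplied = (74.5 − 73)/0.15 = 10.
Willingness to pay at q' = 10: 148.6 − 1·10 = 138.6.
Δq = 65.7391 − 10 = 55.7391; wedge = 138.6 − 74.5 = 64.1.
Welfare loss = ½ × 55.7391 × 64.1 = 1786.44.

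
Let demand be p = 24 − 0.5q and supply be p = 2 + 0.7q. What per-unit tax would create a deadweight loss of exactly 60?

Competitive equilibrium: 24 − 0.5q = 2 + 0.7q → q* = 18.3333, p* = 14.8333.
A tax t gives Δq = t/1.2 and wedge t, so DWL = t²/2.4.
t²/2.4 = 60 → t² = 144 → t = 12.

12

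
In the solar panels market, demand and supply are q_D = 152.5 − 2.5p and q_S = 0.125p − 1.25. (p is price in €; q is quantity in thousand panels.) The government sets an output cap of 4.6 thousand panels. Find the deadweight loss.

€9.09 thousand

In inverse form: demand p = 61 − 0.4q, supply p = 10 + 8q.
Competitive equilibrium: 61 − 0.4q = 10 + 8q → q* = 6.0714, p* = 58.5714.
At q = 4.6: demand price = 61 − 0.4·4.6 = 59.16; supply price = 10 + 8·4.6 = 46.8.
Δq = 6.0714 − 4.6 = 1.4714; wedge = 59.16 − 46.8 = 12.36.
Welfare loss = ½ × 1.4714 × 12.36 = €9.09 thousand.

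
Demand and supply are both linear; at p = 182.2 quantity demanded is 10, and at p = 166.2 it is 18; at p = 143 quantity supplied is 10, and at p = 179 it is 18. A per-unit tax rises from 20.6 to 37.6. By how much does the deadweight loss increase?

Demand slope = (166.2 − 182.2)/(18 − 10) = −2, so p = 202.2 − 2q.
Supply slope = (179 − 143)/(18 − 10) = 4.5, so p = 98 + 4.5q.
Competitive equilibrium: 202.2 − 2q = 98 + 4.5q → q* = 16.0308, p* = 170.1385.
For a per-unit tax t: Δq = t/6.5, so DWL = ½·t·(t/6.5) = t²/13.
At t = 20.6: DWL = 32.643. At t = 37.6: DWL = 108.751.
Increase = 108.751 − 32.643 = 76.11.

76.11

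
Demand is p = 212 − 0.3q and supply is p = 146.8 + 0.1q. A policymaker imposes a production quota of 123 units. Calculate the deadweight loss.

Competitive equilibrium: 212 − 0.3q = 146.8 + 0.1q → q* = 163, p* = 163.1.
At q = 123: demand price = 212 − 0.3·123 = 175.1; supply price = 146.8 + 0.1·123 = 159.1.
Δq = 163 − 123 = 40; wedge = 175.1 − 159.1 = 16.
Deadweight loss = ½ × 40 × 16 = 320.

320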